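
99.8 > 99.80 False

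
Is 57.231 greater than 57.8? No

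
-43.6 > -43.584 False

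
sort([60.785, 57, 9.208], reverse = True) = [60.785, 57, 9.208]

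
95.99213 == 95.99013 False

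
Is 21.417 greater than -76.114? Yes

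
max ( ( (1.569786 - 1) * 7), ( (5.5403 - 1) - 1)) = 3.988502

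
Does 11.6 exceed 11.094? Yes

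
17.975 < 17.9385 False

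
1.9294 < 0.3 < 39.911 False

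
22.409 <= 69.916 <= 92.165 True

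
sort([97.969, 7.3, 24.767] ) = [7.3, 24.767, 97.969]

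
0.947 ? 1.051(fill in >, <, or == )<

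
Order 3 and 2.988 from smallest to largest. 2.988,3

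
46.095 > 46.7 False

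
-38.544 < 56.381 True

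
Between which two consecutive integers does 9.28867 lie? 9 and 10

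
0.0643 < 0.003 False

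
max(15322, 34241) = 34241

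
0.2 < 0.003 False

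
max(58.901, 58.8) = 58.901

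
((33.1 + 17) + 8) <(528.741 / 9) True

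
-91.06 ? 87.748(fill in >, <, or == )<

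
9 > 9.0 False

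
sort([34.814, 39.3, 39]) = [34.814, 39, 39.3]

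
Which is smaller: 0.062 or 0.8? 0.062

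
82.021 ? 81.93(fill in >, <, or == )>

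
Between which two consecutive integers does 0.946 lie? 0 and 1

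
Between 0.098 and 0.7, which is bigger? 0.7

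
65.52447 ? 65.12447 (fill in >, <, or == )>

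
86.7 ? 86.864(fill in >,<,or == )<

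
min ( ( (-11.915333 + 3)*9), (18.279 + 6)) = -80.237997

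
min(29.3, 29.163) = 29.163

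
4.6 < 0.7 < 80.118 False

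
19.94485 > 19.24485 True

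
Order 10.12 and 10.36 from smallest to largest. 10.12, 10.36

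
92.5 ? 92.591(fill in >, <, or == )<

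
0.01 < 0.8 True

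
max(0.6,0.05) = 0.6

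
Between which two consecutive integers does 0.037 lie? 0 and 1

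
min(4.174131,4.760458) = 4.174131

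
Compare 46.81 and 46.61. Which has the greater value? 46.81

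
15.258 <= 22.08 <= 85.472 True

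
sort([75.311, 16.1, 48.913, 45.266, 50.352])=[16.1, 45.266, 48.913, 50.352, 75.311]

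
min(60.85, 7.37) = 7.37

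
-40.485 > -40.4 False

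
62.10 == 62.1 True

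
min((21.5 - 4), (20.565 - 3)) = 17.5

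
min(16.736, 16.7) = 16.7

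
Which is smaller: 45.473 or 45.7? 45.473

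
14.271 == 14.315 False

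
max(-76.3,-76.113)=-76.113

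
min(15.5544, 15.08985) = 15.08985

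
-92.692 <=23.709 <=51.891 True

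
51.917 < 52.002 True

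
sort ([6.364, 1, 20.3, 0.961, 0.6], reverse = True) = [20.3, 6.364, 1, 0.961, 0.6]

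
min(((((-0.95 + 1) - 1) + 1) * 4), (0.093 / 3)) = 0.031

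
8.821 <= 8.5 False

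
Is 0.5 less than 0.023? No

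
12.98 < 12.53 False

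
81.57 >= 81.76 False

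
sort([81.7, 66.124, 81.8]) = [66.124, 81.7, 81.8]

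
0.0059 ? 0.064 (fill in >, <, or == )<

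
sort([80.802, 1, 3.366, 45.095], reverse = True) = [80.802, 45.095, 3.366, 1]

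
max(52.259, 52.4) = 52.4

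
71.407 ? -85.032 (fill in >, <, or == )>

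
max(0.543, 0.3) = 0.543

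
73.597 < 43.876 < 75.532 False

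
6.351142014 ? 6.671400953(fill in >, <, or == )<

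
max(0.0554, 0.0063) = 0.0554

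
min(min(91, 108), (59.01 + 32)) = 91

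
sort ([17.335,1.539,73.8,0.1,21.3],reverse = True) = [73.8,21.3,17.335,1.539,0.1]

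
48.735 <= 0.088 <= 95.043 False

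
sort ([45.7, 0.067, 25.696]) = [0.067, 25.696, 45.7]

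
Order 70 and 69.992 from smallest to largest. 69.992, 70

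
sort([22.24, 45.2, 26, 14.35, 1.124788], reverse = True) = [45.2, 26, 22.24, 14.35, 1.124788]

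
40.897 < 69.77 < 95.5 True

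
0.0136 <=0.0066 False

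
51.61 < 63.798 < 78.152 True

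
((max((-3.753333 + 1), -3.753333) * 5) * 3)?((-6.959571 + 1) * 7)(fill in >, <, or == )>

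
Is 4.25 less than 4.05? No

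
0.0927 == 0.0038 False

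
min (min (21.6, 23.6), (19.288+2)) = 21.288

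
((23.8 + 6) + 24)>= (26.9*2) True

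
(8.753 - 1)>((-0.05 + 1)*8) True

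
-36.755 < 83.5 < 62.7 False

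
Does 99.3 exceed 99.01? Yes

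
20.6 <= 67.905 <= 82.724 True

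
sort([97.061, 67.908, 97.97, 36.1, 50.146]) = [36.1, 50.146, 67.908, 97.061, 97.97]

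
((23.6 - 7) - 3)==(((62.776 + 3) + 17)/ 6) False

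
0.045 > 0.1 False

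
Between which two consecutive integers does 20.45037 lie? 20 and 21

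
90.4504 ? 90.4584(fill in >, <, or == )<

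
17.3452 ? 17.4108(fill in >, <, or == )<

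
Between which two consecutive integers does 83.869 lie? 83 and 84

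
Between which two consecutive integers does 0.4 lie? 0 and 1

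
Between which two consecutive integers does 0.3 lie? 0 and 1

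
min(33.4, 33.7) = 33.4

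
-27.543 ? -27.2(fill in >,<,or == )<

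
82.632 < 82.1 False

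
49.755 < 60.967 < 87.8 True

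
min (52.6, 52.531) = 52.531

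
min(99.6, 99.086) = 99.086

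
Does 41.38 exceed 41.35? Yes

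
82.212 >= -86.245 True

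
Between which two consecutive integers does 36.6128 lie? 36 and 37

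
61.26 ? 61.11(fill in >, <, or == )>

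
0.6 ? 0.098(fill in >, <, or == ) >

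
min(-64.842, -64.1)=-64.842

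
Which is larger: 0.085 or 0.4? 0.4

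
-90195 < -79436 True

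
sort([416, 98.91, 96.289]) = [96.289, 98.91, 416]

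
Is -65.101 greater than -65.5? Yes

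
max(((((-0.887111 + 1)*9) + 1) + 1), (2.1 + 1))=3.1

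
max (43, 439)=439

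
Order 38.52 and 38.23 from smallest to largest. 38.23, 38.52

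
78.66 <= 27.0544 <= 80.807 False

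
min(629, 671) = 629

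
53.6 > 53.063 True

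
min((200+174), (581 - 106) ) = 374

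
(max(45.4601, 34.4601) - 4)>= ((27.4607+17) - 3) False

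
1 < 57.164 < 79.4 True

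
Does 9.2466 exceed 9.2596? No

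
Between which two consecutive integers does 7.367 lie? 7 and 8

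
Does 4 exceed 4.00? No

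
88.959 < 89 True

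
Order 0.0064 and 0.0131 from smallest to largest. 0.0064, 0.0131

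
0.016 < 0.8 True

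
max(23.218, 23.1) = 23.218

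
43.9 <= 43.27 False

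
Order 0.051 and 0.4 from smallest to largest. 0.051, 0.4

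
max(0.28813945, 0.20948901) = 0.28813945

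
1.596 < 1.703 True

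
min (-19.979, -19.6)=-19.979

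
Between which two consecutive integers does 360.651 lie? 360 and 361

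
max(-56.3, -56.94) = -56.3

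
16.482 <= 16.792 True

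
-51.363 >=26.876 False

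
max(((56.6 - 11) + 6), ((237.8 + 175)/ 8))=51.6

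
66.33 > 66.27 True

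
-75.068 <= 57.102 True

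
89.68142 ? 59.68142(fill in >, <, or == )>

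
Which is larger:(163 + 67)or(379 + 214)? (379 + 214)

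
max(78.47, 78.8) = 78.8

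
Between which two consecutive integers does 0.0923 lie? 0 and 1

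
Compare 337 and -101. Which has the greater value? 337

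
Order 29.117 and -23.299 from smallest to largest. -23.299, 29.117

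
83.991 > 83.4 True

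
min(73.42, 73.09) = 73.09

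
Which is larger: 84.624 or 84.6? 84.624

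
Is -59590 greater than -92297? Yes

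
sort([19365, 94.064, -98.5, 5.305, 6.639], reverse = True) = [19365, 94.064, 6.639, 5.305, -98.5]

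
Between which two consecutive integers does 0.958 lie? 0 and 1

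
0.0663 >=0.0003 True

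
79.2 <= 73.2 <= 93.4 False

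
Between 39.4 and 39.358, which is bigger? 39.4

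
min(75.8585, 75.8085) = 75.8085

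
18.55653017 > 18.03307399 True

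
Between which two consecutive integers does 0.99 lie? 0 and 1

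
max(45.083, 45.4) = 45.4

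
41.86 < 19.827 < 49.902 False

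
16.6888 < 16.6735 False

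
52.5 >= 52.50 True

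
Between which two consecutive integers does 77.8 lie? 77 and 78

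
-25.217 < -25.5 False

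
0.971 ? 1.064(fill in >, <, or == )<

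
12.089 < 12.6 True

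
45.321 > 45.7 False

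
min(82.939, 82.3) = 82.3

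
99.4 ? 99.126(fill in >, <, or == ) >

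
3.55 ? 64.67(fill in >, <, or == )<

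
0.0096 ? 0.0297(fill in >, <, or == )<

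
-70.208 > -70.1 False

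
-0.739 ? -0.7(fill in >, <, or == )<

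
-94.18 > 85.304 False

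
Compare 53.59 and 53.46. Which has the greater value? 53.59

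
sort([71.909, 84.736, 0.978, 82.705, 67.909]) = [0.978, 67.909, 71.909, 82.705, 84.736]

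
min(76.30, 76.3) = 76.30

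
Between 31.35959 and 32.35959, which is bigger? 32.35959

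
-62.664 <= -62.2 True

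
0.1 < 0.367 True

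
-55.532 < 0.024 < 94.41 True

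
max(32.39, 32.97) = 32.97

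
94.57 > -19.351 True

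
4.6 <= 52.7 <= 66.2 True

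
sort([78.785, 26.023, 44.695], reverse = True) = [78.785, 44.695, 26.023]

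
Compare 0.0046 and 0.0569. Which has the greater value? 0.0569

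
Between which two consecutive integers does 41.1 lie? 41 and 42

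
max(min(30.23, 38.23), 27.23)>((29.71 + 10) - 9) False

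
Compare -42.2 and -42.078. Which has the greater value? -42.078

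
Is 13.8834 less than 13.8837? Yes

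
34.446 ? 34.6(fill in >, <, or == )<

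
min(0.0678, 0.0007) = 0.0007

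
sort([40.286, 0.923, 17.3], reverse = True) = [40.286, 17.3, 0.923]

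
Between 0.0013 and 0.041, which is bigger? 0.041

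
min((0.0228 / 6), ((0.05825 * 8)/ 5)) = 0.0038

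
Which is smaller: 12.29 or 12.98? 12.29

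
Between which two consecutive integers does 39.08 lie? 39 and 40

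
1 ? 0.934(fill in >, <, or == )>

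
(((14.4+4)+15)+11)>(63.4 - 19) False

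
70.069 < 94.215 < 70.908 False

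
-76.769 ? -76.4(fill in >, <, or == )<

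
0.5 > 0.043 True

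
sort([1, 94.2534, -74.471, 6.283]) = [-74.471, 1, 6.283, 94.2534]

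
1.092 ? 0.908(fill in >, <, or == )>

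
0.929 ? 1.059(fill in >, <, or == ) <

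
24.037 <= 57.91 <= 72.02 True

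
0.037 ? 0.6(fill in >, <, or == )<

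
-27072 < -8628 True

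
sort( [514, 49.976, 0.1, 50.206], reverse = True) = [514, 50.206, 49.976, 0.1]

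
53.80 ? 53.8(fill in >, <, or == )==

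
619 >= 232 True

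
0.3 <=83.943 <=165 True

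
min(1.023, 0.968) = 0.968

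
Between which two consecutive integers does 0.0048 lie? 0 and 1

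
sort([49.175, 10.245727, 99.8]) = [10.245727, 49.175, 99.8]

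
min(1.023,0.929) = 0.929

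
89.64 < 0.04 False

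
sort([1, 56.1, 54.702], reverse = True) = [56.1, 54.702, 1]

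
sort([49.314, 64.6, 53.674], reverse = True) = [64.6, 53.674, 49.314]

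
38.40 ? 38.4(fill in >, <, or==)==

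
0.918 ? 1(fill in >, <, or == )<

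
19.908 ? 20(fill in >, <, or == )<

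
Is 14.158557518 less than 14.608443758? Yes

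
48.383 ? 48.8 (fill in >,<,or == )<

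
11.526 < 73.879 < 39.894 False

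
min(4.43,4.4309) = 4.43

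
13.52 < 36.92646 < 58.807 True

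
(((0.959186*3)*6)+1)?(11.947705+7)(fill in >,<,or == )<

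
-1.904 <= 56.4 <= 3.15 False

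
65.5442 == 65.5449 False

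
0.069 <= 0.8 True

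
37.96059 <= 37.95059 False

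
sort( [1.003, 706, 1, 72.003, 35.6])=[1, 1.003, 35.6, 72.003, 706]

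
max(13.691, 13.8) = 13.8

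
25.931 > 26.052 False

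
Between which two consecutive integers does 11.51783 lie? 11 and 12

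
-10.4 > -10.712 True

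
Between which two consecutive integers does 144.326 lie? 144 and 145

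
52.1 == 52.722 False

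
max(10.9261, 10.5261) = 10.9261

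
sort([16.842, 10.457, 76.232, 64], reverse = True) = [76.232, 64, 16.842, 10.457]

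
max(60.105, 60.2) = 60.2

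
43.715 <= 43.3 False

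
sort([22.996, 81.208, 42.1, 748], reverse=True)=[748, 81.208, 42.1, 22.996]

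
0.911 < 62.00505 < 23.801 False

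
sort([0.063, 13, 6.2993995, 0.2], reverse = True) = [13, 6.2993995, 0.2, 0.063]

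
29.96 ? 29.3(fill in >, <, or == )>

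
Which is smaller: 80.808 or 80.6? 80.6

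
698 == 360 False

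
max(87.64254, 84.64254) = 87.64254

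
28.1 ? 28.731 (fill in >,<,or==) <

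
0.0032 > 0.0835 False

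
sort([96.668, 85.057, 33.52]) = [33.52, 85.057, 96.668]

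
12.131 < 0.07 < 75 False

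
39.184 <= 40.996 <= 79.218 True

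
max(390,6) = 390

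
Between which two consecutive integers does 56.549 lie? 56 and 57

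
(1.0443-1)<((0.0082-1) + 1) False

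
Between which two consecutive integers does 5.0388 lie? 5 and 6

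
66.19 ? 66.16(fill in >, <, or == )>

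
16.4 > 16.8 False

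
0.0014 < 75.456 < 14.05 False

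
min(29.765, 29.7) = 29.7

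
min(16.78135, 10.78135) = 10.78135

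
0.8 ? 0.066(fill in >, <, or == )>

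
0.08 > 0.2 False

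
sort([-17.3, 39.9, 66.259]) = [-17.3, 39.9, 66.259]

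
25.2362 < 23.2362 False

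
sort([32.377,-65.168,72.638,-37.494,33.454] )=[-65.168,-37.494,32.377,33.454,72.638]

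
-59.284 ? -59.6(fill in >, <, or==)>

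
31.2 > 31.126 True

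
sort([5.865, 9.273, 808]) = [5.865, 9.273, 808]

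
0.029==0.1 False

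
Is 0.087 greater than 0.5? No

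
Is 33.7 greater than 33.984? No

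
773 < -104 False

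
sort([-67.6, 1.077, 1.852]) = [-67.6, 1.077, 1.852]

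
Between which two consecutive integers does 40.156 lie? 40 and 41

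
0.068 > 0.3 False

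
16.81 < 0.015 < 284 False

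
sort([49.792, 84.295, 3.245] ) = [3.245, 49.792, 84.295]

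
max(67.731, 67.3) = 67.731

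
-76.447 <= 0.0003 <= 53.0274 True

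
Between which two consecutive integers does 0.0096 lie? 0 and 1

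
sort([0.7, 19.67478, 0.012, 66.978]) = [0.012, 0.7, 19.67478, 66.978]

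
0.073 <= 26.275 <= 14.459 False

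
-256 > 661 False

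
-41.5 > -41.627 True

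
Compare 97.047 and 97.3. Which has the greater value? 97.3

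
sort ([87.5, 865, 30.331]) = [30.331, 87.5, 865]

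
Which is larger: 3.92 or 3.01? 3.92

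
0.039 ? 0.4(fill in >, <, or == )<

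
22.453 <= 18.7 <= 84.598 False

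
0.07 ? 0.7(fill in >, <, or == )<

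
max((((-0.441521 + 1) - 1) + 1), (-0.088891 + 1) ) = 0.911109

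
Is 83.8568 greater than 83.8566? Yes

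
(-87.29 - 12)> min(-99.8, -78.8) True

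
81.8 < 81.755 False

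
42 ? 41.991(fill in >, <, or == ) >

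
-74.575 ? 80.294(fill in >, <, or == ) <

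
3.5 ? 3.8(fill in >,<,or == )<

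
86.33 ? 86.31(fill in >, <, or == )>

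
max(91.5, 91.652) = 91.652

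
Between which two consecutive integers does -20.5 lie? -21 and -20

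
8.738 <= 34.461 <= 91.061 True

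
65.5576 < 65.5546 False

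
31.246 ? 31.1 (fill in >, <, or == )>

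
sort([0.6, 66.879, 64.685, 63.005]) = [0.6, 63.005, 64.685, 66.879]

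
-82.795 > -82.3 False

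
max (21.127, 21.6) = 21.6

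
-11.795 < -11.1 True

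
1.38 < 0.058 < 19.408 False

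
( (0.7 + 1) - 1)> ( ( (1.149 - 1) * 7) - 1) True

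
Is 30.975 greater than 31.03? No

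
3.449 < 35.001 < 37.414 True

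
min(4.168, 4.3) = 4.168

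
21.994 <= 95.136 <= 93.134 False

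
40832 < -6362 False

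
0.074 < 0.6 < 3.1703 True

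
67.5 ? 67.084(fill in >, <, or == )>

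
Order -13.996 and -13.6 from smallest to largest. -13.996, -13.6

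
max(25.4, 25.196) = 25.4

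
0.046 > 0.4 False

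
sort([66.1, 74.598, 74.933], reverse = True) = [74.933, 74.598, 66.1]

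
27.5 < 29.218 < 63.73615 True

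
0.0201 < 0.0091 False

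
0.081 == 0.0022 False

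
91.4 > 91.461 False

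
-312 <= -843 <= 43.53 False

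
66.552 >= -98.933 True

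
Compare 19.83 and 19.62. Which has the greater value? 19.83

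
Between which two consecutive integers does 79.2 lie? 79 and 80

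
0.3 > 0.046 True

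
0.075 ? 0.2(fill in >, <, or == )<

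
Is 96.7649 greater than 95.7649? Yes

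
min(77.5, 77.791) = 77.5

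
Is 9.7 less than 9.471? No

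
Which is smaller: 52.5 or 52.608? 52.5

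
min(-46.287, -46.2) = -46.287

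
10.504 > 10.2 True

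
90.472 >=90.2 True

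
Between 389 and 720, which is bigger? 720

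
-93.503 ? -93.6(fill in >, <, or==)>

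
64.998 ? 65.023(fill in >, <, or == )<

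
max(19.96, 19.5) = 19.96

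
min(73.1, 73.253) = 73.1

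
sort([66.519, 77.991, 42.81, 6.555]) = [6.555, 42.81, 66.519, 77.991]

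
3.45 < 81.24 True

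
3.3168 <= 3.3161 False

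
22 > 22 False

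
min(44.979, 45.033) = 44.979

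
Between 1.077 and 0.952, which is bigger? 1.077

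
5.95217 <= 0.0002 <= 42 False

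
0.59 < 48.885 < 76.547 True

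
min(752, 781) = 752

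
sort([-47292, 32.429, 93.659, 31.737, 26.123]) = [-47292, 26.123, 31.737, 32.429, 93.659]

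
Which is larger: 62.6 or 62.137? 62.6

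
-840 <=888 True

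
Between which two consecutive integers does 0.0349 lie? 0 and 1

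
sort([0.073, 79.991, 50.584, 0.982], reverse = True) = [79.991, 50.584, 0.982, 0.073]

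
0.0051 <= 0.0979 True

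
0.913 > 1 False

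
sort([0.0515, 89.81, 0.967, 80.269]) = [0.0515, 0.967, 80.269, 89.81]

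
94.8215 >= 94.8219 False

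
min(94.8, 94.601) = 94.601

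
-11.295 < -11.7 False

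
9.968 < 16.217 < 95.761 True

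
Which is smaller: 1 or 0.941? 0.941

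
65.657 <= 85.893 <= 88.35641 True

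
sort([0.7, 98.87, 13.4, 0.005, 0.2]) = [0.005, 0.2, 0.7, 13.4, 98.87]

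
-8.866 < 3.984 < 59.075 True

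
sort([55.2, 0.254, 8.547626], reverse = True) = [55.2, 8.547626, 0.254]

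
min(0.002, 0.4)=0.002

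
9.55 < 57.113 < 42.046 False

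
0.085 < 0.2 True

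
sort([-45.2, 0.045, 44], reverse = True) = [44, 0.045, -45.2]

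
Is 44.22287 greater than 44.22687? No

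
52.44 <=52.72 True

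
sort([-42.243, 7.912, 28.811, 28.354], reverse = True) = [28.811, 28.354, 7.912, -42.243]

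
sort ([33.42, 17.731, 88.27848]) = [17.731, 33.42, 88.27848]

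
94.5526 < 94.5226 False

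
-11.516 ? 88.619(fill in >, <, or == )<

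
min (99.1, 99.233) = 99.1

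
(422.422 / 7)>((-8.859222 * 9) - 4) True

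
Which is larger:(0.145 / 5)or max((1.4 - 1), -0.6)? max((1.4 - 1), -0.6)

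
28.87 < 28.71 False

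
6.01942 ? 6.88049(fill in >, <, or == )<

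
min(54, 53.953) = 53.953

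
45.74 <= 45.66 False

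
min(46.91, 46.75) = 46.75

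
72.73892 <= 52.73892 False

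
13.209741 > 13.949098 False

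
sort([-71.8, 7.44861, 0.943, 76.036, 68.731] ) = [-71.8, 0.943, 7.44861, 68.731, 76.036]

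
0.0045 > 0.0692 False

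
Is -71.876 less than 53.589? Yes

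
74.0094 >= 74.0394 False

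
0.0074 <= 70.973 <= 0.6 False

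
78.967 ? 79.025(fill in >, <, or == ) <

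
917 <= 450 False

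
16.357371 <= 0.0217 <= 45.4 False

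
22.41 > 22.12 True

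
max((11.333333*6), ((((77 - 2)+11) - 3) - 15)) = 68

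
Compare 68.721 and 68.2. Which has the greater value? 68.721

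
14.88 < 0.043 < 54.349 False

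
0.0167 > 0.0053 True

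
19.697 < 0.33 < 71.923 False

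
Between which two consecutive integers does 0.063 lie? 0 and 1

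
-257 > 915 False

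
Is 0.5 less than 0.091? No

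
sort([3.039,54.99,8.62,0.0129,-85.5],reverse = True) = [54.99,8.62,3.039,0.0129,-85.5]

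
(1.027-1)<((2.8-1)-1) True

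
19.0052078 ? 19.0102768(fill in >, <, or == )<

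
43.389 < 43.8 True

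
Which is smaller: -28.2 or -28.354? -28.354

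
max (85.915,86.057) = 86.057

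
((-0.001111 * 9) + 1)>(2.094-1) False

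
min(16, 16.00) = 16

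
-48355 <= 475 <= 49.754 False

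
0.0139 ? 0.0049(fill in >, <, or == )>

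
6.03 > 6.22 False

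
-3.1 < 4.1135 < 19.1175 True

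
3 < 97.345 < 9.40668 False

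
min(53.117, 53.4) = 53.117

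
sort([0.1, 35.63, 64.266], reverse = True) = [64.266, 35.63, 0.1]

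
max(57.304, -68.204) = 57.304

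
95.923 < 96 True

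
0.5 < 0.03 False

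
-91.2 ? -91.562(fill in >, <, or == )>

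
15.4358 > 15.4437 False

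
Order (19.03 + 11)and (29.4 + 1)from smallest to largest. (19.03 + 11),(29.4 + 1)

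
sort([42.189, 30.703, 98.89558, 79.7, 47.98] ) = [30.703, 42.189, 47.98, 79.7, 98.89558]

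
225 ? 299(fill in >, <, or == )<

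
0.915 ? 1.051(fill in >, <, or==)<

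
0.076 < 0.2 True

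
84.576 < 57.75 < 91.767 False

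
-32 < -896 False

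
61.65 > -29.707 True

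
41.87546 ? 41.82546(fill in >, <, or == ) >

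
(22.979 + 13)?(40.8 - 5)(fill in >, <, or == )>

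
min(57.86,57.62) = 57.62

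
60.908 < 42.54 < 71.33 False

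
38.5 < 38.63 True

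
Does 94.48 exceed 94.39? Yes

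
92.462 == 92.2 False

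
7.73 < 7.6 False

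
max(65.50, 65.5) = 65.5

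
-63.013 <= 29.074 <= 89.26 True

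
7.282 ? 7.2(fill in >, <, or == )>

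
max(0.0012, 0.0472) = 0.0472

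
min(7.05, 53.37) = 7.05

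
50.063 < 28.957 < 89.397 False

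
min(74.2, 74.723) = 74.2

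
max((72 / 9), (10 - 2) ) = 8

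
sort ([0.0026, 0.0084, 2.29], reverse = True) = [2.29, 0.0084, 0.0026]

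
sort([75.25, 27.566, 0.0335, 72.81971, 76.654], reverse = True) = [76.654, 75.25, 72.81971, 27.566, 0.0335]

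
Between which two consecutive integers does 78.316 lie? 78 and 79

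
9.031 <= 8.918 False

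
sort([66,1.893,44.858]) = [1.893,44.858,66]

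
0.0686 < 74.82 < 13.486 False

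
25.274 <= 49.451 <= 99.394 True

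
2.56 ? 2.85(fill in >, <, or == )<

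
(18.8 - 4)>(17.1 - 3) True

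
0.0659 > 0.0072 True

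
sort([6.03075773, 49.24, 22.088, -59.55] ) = [-59.55, 6.03075773, 22.088, 49.24]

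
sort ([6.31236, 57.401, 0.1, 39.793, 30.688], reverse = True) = [57.401, 39.793, 30.688, 6.31236, 0.1]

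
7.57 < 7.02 False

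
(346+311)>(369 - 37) True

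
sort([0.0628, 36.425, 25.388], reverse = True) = [36.425, 25.388, 0.0628]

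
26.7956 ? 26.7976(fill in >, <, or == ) <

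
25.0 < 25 False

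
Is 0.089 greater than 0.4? No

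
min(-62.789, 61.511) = -62.789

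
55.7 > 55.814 False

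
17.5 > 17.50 False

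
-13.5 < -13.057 True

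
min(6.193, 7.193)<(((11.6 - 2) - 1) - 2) True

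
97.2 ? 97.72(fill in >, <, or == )<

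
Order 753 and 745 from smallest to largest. 745, 753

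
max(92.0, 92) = 92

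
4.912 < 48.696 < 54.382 True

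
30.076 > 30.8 False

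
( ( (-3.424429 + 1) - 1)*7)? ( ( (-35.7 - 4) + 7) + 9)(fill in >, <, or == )<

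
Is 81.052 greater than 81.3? No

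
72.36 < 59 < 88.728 False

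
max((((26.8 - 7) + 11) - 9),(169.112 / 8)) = 21.8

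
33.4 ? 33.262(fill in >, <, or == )>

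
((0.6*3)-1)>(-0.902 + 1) True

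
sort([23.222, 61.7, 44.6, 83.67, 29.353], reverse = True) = [83.67, 61.7, 44.6, 29.353, 23.222]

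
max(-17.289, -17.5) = -17.289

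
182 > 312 False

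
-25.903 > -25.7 False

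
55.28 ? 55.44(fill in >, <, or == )<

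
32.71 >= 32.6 True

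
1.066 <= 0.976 False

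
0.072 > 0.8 False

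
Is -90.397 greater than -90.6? Yes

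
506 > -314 True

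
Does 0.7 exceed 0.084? Yes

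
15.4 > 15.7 False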